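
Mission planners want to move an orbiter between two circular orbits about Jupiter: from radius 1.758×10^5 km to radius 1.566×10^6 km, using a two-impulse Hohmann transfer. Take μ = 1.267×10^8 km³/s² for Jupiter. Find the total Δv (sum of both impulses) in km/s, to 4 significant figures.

Δv = 14.11 km/s

Semi-major axis of the transfer orbit: a_t = (1.758×10^5 + 1.566×10^6)/2 = 8.709×10^5 km.
Circular speed at r₁: v₁ = √(μ/r₁) = √(1.267×10^8/1.758×10^5) = 26.846 km/s.
On the transfer ellipse at r₁, v² = μ(2/r − 1/a) gives v_p = √[μ(2/r₁ − 1/a_t)] = 35.999 km/s.
First burn Δv₁ = |v_p − v₁| = 9.153 km/s.
Circular speed at r₂: v₂ = √(μ/r₂) = 8.995 km/s.
Transfer-orbit speed at r₂: v_a = √[μ(2/r₂ − 1/a_t)] = 4.041 km/s.
Second burn Δv₂ = |v₂ − v_a| = 4.954 km/s.
Δv = Δv₁ + Δv₂ = 9.153 + 4.954 = 14.11 km/s.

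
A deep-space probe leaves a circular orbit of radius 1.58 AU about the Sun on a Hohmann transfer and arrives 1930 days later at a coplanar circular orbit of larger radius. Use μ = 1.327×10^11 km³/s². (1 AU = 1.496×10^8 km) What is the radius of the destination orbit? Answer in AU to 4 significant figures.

In km: r₁ = 1.58 × 1.496×10^8 = 2.36368×10^8 km.
Transfer time t = 1930 days = 1.66752×10^8 s, and t = π√(a_t³/μ).
So a_t = (μ t²/π²)^(1/3) = (1.327×10^11 × (1.66752×10^8)² / π²)^(1/3) = 7.2040×10^8 km.
Since a_t = (r₁ + r₂)/2, r₂ = 2a_t − r₁ = 2×7.2040×10^8 − 2.36368×10^8 = 1.204432×10^9 km.
In AU: r₂ = 1.204432×10^9 / 1.496×10^8 = 8.051 AU.

r₂ = 8.051 AU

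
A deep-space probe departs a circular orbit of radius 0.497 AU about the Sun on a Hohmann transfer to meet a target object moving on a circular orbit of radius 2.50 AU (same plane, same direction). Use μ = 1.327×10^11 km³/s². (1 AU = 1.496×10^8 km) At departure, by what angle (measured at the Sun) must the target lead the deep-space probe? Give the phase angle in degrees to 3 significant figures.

In km: r₁ = 0.497 × 1.496×10^8 = 7.43512×10^7 km; r₂ = 2.50 × 1.496×10^8 = 3.740×10^8 km.
Transfer-ellipse semi-major axis a_t = (r₁ + r₂)/2 = (7.43512×10^7 + 3.740×10^8)/2 = 2.241756×10^8 km.
The half-period of the transfer ellipse is t = π√(a_t³/μ) = 2.895×10^7 s.
Target angular speed ω₂ = √(μ/r₂³) = 5.036×10^-8 rad/s.
Angle swept by the target during transfer: ω₂·t = 1.4579 rad = 83.53°.
Arrival is 180° from departure on the ellipse, so φ = 180° − 83.53° = 96.5°.

φ = 96.5°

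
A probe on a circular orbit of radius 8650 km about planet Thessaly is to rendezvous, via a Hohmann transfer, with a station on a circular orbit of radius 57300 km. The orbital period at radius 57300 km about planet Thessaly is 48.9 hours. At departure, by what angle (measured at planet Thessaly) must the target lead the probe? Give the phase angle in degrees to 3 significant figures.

φ = 101°

From Kepler's third law T² = 4π²r³/μ at r = 57300 km, T = 48.9 hours = 48.9 × 3600 s = 1.7604×10^5 s: μ = 4π²r³/T² = 2.39663×10^5 km³/s².
Semi-major axis of the transfer orbit: a_t = (8650 + 57300)/2 = 32975 km.
Transfer time t = π√(a_t³/μ) = 38426 s.
The target's mean motion on its circular orbit is ω₂ = √(μ/r₂³) = 3.5692×10^-5 rad/s.
Angle swept by the target during transfer: ω₂·t = 1.3715 rad = 78.58°.
The probe traverses 180° on the transfer ellipse, so the target must lead by 180° − 78.58° = 101°.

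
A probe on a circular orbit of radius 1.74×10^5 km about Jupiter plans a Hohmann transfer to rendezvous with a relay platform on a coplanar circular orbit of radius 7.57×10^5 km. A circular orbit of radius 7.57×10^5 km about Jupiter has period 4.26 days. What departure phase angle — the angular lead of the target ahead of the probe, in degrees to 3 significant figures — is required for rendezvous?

From Kepler's third law T² = 4π²r³/μ at r = 7.57×10^5 km, T = 4.26 days = 4.26 × 86400 s = 3.68064×10^5 s: μ = 4π²r³/T² = 1.26416×10^8 km³/s².
The Hohmann ellipse has a_t = (r₁ + r₂)/2 = 4.655×10^5 km.
The half-period of the transfer ellipse is t = π√(a_t³/μ) = 88740 s.
Target angular speed ω₂ = √(μ/r₂³) = 1.707×10^-5 rad/s.
Angle swept by the target during transfer: ω₂·t = 1.515 rad = 86.80°.
The probe traverses 180° on the transfer ellipse, so the target must lead by 180° − 86.80° = 93.2°.

φ = 93.2°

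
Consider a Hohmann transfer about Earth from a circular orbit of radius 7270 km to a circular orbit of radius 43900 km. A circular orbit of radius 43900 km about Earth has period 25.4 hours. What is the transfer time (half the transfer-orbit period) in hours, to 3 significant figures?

From Kepler's third law T² = 4π²r³/μ at r = 43900 km, T = 25.4 hours = 25.4 × 3600 s = 91440 s: μ = 4π²r³/T² = 3.99467×10^5 km³/s².
The Hohmann ellipse has a_t = (r₁ + r₂)/2 = 25585 km.
Half the transfer-orbit period gives t = π√(a_t³/μ) = 20340 s.
Converting: 20340 s ÷ 3600 s/hour = 5.65 hours.

t = 5.65 hours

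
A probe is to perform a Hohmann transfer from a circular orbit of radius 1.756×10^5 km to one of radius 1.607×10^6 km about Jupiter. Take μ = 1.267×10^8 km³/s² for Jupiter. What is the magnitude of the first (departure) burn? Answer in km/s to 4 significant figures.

Δv₁ = 9.207 km/s

Semi-major axis of the transfer orbit: a_t = (1.756×10^5 + 1.607×10^6)/2 = 8.913×10^5 km.
Circular speed at r = 1.756×10^5 km: v_c = √(μ/r) = 26.861 km/s.
Vis-viva on the transfer ellipse at r = 1.756×10^5 km gives v_t = √[μ(2/r − 1/a_t)] = 36.068 km/s.
Δv₁ = |v_t − v_c| = |36.068 − 26.861| = 9.207 km/s.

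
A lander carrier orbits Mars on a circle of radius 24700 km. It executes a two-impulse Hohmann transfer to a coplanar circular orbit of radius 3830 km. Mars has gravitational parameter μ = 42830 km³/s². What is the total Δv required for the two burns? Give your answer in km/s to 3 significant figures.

Semi-major axis of the transfer orbit: a_t = (24700 + 3830)/2 = 14265 km.
At r₁ the circular-orbit speed is v₁ = √(μ/r₁) = 1.31682 km/s.
Transfer-orbit speed at r₁ (v² = μ(2/r − 1/a)): v_a = √[μ(2/r₁ − 1/a_t)] = 0.682322 km/s.
First burn Δv₁ = |v_a − v₁| = 0.63450 km/s.
Circular speed at r₂: v₂ = √(μ/r₂) = 3.3441 km/s.
Transfer-orbit speed at r₂: v_p = √[μ(2/r₂ − 1/a_t)] = 4.4004 km/s.
Second burn Δv₂ = |v₂ − v_p| = 1.0563 km/s.
Δv = Δv₁ + Δv₂ = 0.63450 + 1.0563 = 1.691 km/s.

Δv = 1.69 km/s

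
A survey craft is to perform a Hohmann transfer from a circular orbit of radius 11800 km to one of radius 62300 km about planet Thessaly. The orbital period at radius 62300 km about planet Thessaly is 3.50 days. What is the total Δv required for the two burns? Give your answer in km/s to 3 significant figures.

From Kepler's third law T² = 4π²r³/μ at r = 62300 km, T = 3.50 days = 3.50 × 86400 s = 3.024×10^5 s: μ = 4π²r³/T² = 1.04390×10^5 km³/s².
The Hohmann ellipse has a_t = (r₁ + r₂)/2 = 37050 km.
At r₁ the circular-orbit speed is v₁ = √(μ/r₁) = 2.97433 km/s.
Transfer-orbit speed at r₁ (vis-viva equation): v_p = √[μ(2/r₁ − 1/a_t)] = 3.85691 km/s.
First burn Δv₁ = |v_p − v₁| = 0.88258 km/s.
Circular speed at r₂: v₂ = √(μ/r₂) = 1.29445 km/s.
Transfer-orbit speed at r₂: v_a = √[μ(2/r₂ − 1/a_t)] = 0.730522 km/s.
Second burn Δv₂ = |v₂ − v_a| = 0.56393 km/s.
Δv = Δv₁ + Δv₂ = 0.88258 + 0.56393 = 1.447 km/s.

Δv = 1.45 km/s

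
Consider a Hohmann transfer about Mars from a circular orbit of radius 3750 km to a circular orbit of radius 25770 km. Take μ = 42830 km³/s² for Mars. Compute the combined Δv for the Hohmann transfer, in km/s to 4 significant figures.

Δv = 1.725 km/s

Semi-major axis of the transfer orbit: a_t = (3750 + 25770)/2 = 14760 km.
At r₁ the circular-orbit speed is v₁ = √(μ/r₁) = 3.380 km/s.
On the transfer ellipse at r₁, vis-viva equation gives v_p = √[μ(2/r₁ − 1/a_t)] = 4.466 km/s.
First burn Δv₁ = |v_p − v₁| = 1.086 km/s.
Circular speed at r₂: v₂ = √(μ/r₂) = 1.2892 km/s.
Transfer-orbit speed at r₂: v_a = √[μ(2/r₂ − 1/a_t)] = 0.64981 km/s.
Second burn Δv₂ = |v₂ − v_a| = 0.6394 km/s.
Total Δv = Δv₁ + Δv₂ = 1.725 km/s.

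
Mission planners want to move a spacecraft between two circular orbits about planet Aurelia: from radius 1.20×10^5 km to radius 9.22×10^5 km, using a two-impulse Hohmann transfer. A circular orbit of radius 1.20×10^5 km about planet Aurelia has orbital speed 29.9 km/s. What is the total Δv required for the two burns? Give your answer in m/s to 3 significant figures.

From the circular-orbit relation v² = μ/r at r = 1.20×10^5 km: μ = v²r = (29.9)² × 1.20×10^5 = 1.07281×10^8 km³/s².
The Hohmann ellipse has a_t = (r₁ + r₂)/2 = 5.210×10^5 km.
Circular speed at r₁: v₁ = √(μ/r₁) = √(1.07281×10^8/1.200×10^5) = 29.900 km/s.
On the transfer ellipse at r₁, vis-viva gives v_p = √[μ(2/r₁ − 1/a_t)] = 39.776 km/s.
First burn Δv₁ = |v_p − v₁| = 9.876 km/s.
Circular speed at r₂: v₂ = √(μ/r₂) = 10.787 km/s.
Transfer-orbit speed at r₂: v_a = √[μ(2/r₂ − 1/a_t)] = 5.1769 km/s.
Second burn Δv₂ = |v₂ − v_a| = 5.610 km/s.
Total Δv = Δv₁ + Δv₂ = 15.49 km/s.

Δv = 15500 m/s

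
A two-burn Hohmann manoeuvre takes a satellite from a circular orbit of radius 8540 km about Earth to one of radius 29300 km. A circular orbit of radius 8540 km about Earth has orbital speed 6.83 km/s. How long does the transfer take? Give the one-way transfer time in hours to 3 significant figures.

From the circular-orbit relation v² = μ/r at r = 8540 km: μ = v²r = (6.83)² × 8540 = 3.98382×10^5 km³/s².
Semi-major axis of the transfer orbit: a_t = (8540 + 29300)/2 = 18920 km.
Transfer time t = π√(a_t³/μ) = π√((18920)³ / 3.98382×10^5) = 12950 s.
Converting: 12950 s ÷ 3600 s/hour = 3.60 hours.

t = 3.60 hours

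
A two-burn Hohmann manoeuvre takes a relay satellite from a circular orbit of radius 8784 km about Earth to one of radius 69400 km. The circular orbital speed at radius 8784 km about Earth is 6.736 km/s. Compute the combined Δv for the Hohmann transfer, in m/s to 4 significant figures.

From the circular-orbit relation v² = μ/r at r = 8784 km: μ = v²r = (6.736)² × 8784 = 3.98563×10^5 km³/s².
Transfer-ellipse semi-major axis a_t = (r₁ + r₂)/2 = (8784 + 69400)/2 = 39092 km.
At r₁ the circular-orbit speed is v₁ = √(μ/r₁) = 6.7360 km/s.
Transfer-orbit speed at r₁ (vis-viva): v_p = √[μ(2/r₁ − 1/a_t)] = 8.9751 km/s.
First burn Δv₁ = |v_p − v₁| = 2.2391 km/s.
Circular speed at r₂: v₂ = √(μ/r₂) = 2.3965 km/s.
Transfer-orbit speed at r₂: v_a = √[μ(2/r₂ − 1/a_t)] = 1.1360 km/s.
Second burn Δv₂ = |v₂ − v_a| = 1.2605 km/s.
Total Δv = Δv₁ + Δv₂ = 3.500 km/s.

Δv = 3500 m/s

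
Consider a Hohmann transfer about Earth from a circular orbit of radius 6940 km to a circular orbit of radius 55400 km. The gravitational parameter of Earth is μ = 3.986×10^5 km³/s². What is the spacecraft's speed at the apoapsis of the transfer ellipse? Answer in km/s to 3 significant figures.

Transfer-ellipse semi-major axis a_t = (r₁ + r₂)/2 = (6940 + 55400)/2 = 31170 km.
At apoapsis, r = 55400 km.
Vis-viva: v = √[μ(2/r − 1/a_t)] = √[3.986×10^5 × (2/55400 − 1/31170)] = 1.266 km/s.

v = 1.27 km/s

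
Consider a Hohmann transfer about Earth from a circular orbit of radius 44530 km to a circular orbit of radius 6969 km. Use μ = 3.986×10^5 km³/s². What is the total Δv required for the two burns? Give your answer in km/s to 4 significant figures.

Transfer-ellipse semi-major axis a_t = (r₁ + r₂)/2 = (44530 + 6969)/2 = 25749.5 km.
Circular speed at r₁: v₁ = √(μ/r₁) = √(3.986×10^5/44530) = 2.9919 km/s.
Transfer-orbit speed at r₁ (vis-viva): v_a = √[μ(2/r₁ − 1/a_t)] = 1.5565 km/s.
First burn Δv₁ = |v_a − v₁| = 1.435 km/s.
Circular speed at r₂: v₂ = √(μ/r₂) = 7.5628 km/s.
Transfer-orbit speed at r₂: v_p = √[μ(2/r₂ − 1/a_t)] = 9.9455 km/s.
Second burn Δv₂ = |v₂ − v_p| = 2.383 km/s.
Total Δv = Δv₁ + Δv₂ = 3.818 km/s.

Δv = 3.818 km/s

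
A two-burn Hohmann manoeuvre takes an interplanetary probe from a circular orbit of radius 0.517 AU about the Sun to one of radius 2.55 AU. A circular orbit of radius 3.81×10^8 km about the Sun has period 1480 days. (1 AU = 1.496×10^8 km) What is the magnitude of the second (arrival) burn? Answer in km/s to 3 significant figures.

From Kepler's third law T² = 4π²r³/μ at r = 3.81×10^8 km, T = 1480 days = 1480 × 86400 s = 1.27872×10^8 s: μ = 4π²r³/T² = 1.33532×10^11 km³/s².
In km: r₁ = 0.517 × 1.496×10^8 = 7.73432×10^7 km; r₂ = 2.55 × 1.496×10^8 = 3.8148×10^8 km.
Transfer-ellipse semi-major axis a_t = (r₁ + r₂)/2 = (7.73432×10^7 + 3.8148×10^8)/2 = 2.294116×10^8 km.
Circular speed at r = 3.8148×10^8 km: v_c = √(μ/r) = 18.709 km/s.
Vis-viva on the transfer ellipse at r = 3.8148×10^8 km gives v_t = √[μ(2/r − 1/a_t)] = 10.863 km/s.
Δv₂ = |v_t − v_c| = |10.863 − 18.709| = 7.846 km/s.

Δv₂ = 7.85 km/s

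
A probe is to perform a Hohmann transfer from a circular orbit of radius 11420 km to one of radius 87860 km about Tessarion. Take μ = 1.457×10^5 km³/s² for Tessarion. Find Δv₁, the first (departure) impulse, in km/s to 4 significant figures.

Δv₁ = 1.180 km/s

Transfer-ellipse semi-major axis a_t = (r₁ + r₂)/2 = (11420 + 87860)/2 = 49640 km.
Circular speed at r = 11420 km: v_c = √(μ/r) = 3.572 km/s.
Transfer-orbit speed at the same r (vis-viva, a = a_t): v_t = √[μ(2/r − 1/a_t)] = 4.752 km/s.
Δv₁ = |v_t − v_c| = |4.752 − 3.572| = 1.180 km/s.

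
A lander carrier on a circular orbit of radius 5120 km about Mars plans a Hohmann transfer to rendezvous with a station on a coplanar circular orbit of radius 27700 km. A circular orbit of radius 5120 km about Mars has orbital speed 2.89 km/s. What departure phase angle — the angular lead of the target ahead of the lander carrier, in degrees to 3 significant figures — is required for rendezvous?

From the circular-orbit relation v² = μ/r at r = 5120 km: μ = v²r = (2.89)² × 5120 = 42762.8 km³/s².
The Hohmann ellipse has a_t = (r₁ + r₂)/2 = 16410 km.
Transfer time t = π√(a_t³/μ) = 31936 s.
Target angular speed ω₂ = √(μ/r₂³) = 4.4855×10^-5 rad/s.
Angle swept by the target during transfer: ω₂·t = 1.4325 rad = 82.08°.
Arrival is 180° from departure on the ellipse, so φ = 180° − 82.08° = 97.9°.

φ = 97.9°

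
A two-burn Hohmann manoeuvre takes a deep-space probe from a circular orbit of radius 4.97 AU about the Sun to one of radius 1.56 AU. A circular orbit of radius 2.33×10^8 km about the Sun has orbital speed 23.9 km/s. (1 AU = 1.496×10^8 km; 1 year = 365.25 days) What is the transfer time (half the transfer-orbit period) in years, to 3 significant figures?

t = 2.95 years

From the circular-orbit relation v² = μ/r at r = 2.33×10^8 km: μ = v²r = (23.9)² × 2.33×10^8 = 1.33092×10^11 km³/s².
In km: r₁ = 4.97 × 1.496×10^8 = 7.43512×10^8 km; r₂ = 1.56 × 1.496×10^8 = 2.33376×10^8 km.
Transfer-ellipse semi-major axis a_t = (r₁ + r₂)/2 = (7.43512×10^8 + 2.33376×10^8)/2 = 4.88444×10^8 km.
Transfer time t = π√(a_t³/μ) = π√((4.88444×10^8)³ / 1.33092×10^11) = 9.296×10^7 s.
Converting: 9.296×10^7 s ÷ 3.15576×10^7 s/year (365.25 × 86400) = 2.95 years.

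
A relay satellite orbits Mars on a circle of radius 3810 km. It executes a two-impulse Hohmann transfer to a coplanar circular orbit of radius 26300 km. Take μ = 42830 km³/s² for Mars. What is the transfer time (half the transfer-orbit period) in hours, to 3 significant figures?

Transfer-ellipse semi-major axis a_t = (r₁ + r₂)/2 = (3810 + 26300)/2 = 15055 km.
By Kepler's third law the transfer-orbit period is T = 2π√(a_t³/μ), so t = T/2 = 28040 s.
Converting: 28040 s ÷ 3600 s/hour = 7.79 hours.

t = 7.79 hours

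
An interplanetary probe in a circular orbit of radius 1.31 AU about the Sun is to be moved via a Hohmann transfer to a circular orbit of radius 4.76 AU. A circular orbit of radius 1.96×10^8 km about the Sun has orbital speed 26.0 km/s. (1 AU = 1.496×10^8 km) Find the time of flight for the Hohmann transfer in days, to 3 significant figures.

From the circular-orbit relation v² = μ/r at r = 1.96×10^8 km: μ = v²r = (26.0)² × 1.96×10^8 = 1.32496×10^11 km³/s².
In km: r₁ = 1.31 × 1.496×10^8 = 1.95976×10^8 km; r₂ = 4.76 × 1.496×10^8 = 7.12096×10^8 km.
The Hohmann ellipse has a_t = (r₁ + r₂)/2 = 4.54036×10^8 km.
By Kepler's third law the transfer-orbit period is T = 2π√(a_t³/μ), so t = T/2 = 8.350×10^7 s.
Converting: 8.350×10^7 s ÷ 86400 s/day = 966 days.

t = 966 days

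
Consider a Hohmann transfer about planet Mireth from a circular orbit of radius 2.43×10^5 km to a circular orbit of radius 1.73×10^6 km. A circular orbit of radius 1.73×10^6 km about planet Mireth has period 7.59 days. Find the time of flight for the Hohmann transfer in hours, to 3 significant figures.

From Kepler's third law T² = 4π²r³/μ at r = 1.73×10^6 km, T = 7.59 days = 7.59 × 86400 s = 6.55776×10^5 s: μ = 4π²r³/T² = 4.75321×10^8 km³/s².
The Hohmann ellipse has a_t = (r₁ + r₂)/2 = 9.865×10^5 km.
By Kepler's third law the transfer-orbit period is T = 2π√(a_t³/μ), so t = T/2 = 1.412×10^5 s.
Converting: 1.412×10^5 s ÷ 3600 s/hour = 39.2 hours.

t = 39.2 hours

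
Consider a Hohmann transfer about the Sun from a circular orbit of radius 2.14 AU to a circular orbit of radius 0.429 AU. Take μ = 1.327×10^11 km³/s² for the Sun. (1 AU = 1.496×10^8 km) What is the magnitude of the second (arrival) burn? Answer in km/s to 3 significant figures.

Δv₂ = 13.2 km/s

In km: r₁ = 2.14 × 1.496×10^8 = 3.20144×10^8 km; r₂ = 0.429 × 1.496×10^8 = 6.41784×10^7 km.
Semi-major axis of the transfer orbit: a_t = (3.20144×10^8 + 6.41784×10^7)/2 = 1.921612×10^8 km.
On the circular orbit at r = 6.41784×10^7 km, v_c = √(μ/r) = 45.47 km/s.
Vis-viva on the transfer ellipse at r = 6.41784×10^7 km gives v_t = √[μ(2/r − 1/a_t)] = 58.69 km/s.
Δv₂ = |v_t − v_c| = |58.69 − 45.47| = 13.22 km/s.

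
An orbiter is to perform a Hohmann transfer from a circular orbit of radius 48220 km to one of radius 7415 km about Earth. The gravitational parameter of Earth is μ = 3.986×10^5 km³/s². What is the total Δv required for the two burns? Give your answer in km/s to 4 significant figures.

Semi-major axis of the transfer orbit: a_t = (48220 + 7415)/2 = 27817.5 km.
Circular speed at r₁: v₁ = √(μ/r₁) = √(3.986×10^5/48220) = 2.875 km/s.
On the transfer ellipse at r₁, vis-viva gives v_a = √[μ(2/r₁ − 1/a_t)] = 1.484 km/s.
First burn Δv₁ = |v_a − v₁| = 1.391 km/s.
At r₂, v₂ = √(μ/r₂) = 7.332 km/s.
Transfer-orbit speed at r₂: v_p = √[μ(2/r₂ − 1/a_t)] = 9.653 km/s.
Second burn Δv₂ = |v₂ − v_p| = 2.321 km/s.
Δv = Δv₁ + Δv₂ = 1.391 + 2.321 = 3.712 km/s.

Δv = 3.712 km/s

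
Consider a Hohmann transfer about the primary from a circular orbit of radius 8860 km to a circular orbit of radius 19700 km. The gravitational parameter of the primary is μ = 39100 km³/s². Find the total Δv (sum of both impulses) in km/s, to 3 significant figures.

Δv = 0.666 km/s

The Hohmann ellipse has a_t = (r₁ + r₂)/2 = 14280 km.
Circular speed at r₁: v₁ = √(μ/r₁) = √(39100/8860) = 2.1007 km/s.
Transfer-orbit speed at r₁ (vis-viva equation): v_p = √[μ(2/r₁ − 1/a_t)] = 2.4674 km/s.
First burn Δv₁ = |v_p − v₁| = 0.3667 km/s.
Circular speed at r₂: v₂ = √(μ/r₂) = 1.4088 km/s.
Transfer-orbit speed at r₂: v_a = √[μ(2/r₂ − 1/a_t)] = 1.1097 km/s.
Second burn Δv₂ = |v₂ − v_a| = 0.2991 km/s.
Δv = Δv₁ + Δv₂ = 0.3667 + 0.2991 = 0.6658 km/s.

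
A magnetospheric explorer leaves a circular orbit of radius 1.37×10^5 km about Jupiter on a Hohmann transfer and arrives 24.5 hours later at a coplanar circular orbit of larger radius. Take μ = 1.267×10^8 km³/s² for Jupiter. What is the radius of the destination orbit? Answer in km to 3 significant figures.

r₂ = 7.91×10^5 km

Transfer time t = 24.5 hours = 88200 s, and t = π√(a_t³/μ).
So a_t = (μ t²/π²)^(1/3) = (1.267×10^8 × (88200)² / π²)^(1/3) = 4.6395×10^5 km.
Since a_t = (r₁ + r₂)/2, r₂ = 2a_t − r₁ = 2×4.6395×10^5 − 1.370×10^5 = 7.909×10^5 km.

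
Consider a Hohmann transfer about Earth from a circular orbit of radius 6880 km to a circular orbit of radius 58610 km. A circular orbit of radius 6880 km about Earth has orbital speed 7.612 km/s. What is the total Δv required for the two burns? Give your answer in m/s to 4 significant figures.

Δv = 3984 m/s

From the circular-orbit relation v² = μ/r at r = 6880 km: μ = v²r = (7.612)² × 6880 = 3.98645×10^5 km³/s².
Transfer-ellipse semi-major axis a_t = (r₁ + r₂)/2 = (6880 + 58610)/2 = 32745 km.
Circular speed at r₁: v₁ = √(μ/r₁) = √(3.98645×10^5/6880) = 7.612000 km/s.
On the transfer ellipse at r₁, v² = μ(2/r − 1/a) gives v_p = √[μ(2/r₁ − 1/a_t)] = 10.18385 km/s.
First burn Δv₁ = |v_p − v₁| = 2.57185 km/s.
At r₂, v₂ = √(μ/r₂) = 2.607997 km/s.
Transfer-orbit speed at r₂: v_a = √[μ(2/r₂ − 1/a_t)] = 1.195443 km/s.
Second burn Δv₂ = |v₂ − v_a| = 1.41255 km/s.
Total Δv = Δv₁ + Δv₂ = 3.984 km/s.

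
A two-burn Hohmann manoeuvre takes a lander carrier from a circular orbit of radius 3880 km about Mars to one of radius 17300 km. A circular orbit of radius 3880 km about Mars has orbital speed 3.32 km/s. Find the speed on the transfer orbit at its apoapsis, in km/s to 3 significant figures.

From the circular-orbit relation v² = μ/r at r = 3880 km: μ = v²r = (3.32)² × 3880 = 42766.9 km³/s².
The Hohmann ellipse has a_t = (r₁ + r₂)/2 = 10590 km.
At apoapsis, r = 17300 km.
Applying v² = μ(2/r − 1/a_t): v = 0.9517 km/s.

v = 0.952 km/s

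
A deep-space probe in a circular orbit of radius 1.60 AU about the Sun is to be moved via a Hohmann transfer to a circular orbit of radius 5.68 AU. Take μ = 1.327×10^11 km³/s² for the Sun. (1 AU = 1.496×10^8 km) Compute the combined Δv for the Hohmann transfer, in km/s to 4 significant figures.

Δv = 10.08 km/s

In km: r₁ = 1.60 × 1.496×10^8 = 2.3936×10^8 km; r₂ = 5.68 × 1.496×10^8 = 8.49728×10^8 km.
Transfer-ellipse semi-major axis a_t = (r₁ + r₂)/2 = (2.3936×10^8 + 8.49728×10^8)/2 = 5.44544×10^8 km.
At r₁ the circular-orbit speed is v₁ = √(μ/r₁) = 23.546 km/s.
On the transfer ellipse at r₁, vis-viva equation gives v_p = √[μ(2/r₁ − 1/a_t)] = 29.413 km/s.
First burn Δv₁ = |v_p − v₁| = 5.867 km/s.
Circular speed at r₂: v₂ = √(μ/r₂) = 12.4967 km/s.
Transfer-orbit speed at r₂: v_a = √[μ(2/r₂ − 1/a_t)] = 8.28523 km/s.
Second burn Δv₂ = |v₂ − v_a| = 4.211 km/s.
Δv = Δv₁ + Δv₂ = 5.867 + 4.211 = 10.08 km/s.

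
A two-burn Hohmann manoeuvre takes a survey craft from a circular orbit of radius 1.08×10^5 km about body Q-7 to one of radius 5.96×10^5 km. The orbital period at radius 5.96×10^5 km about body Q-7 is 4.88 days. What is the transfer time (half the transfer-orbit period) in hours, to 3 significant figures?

t = 26.6 hours

From Kepler's third law T² = 4π²r³/μ at r = 5.96×10^5 km, T = 4.88 days = 4.88 × 86400 s = 4.21632×10^5 s: μ = 4π²r³/T² = 4.70145×10^7 km³/s².
The Hohmann ellipse has a_t = (r₁ + r₂)/2 = 3.520×10^5 km.
By Kepler's third law the transfer-orbit period is T = 2π√(a_t³/μ), so t = T/2 = 95690 s.
Converting: 95690 s ÷ 3600 s/hour = 26.6 hours.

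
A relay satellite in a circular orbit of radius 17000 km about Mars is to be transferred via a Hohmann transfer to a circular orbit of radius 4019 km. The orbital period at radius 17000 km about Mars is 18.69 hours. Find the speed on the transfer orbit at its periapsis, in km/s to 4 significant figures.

From Kepler's third law T² = 4π²r³/μ at r = 17000 km, T = 18.69 hours = 18.69 × 3600 s = 67284 s: μ = 4π²r³/T² = 42843.3 km³/s².
The Hohmann ellipse has a_t = (r₁ + r₂)/2 = 10509.5 km.
The periapsis of the transfer ellipse is at r = 4019 km.
From the vis-viva equation, v = √[μ(2/r − 1/a_t)] = 4.153 km/s.

v = 4.153 km/s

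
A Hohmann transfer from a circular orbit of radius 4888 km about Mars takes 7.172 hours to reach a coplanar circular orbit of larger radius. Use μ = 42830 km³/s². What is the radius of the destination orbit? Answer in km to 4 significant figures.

Transfer time t = 7.172 hours = 25819.2 s, and t = π√(a_t³/μ).
So a_t = (μ t²/π²)^(1/3) = (42830 × (25819.2)² / π²)^(1/3) = 14249 km.
Since a_t = (r₁ + r₂)/2, r₂ = 2a_t − r₁ = 2×14249 − 4888 = 23610 km.

r₂ = 23610 km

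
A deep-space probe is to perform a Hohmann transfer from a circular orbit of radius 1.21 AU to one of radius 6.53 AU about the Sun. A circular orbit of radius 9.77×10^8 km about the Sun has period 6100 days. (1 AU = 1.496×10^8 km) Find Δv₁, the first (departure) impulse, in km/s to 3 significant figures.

From Kepler's third law T² = 4π²r³/μ at r = 9.77×10^8 km, T = 6100 days = 6100 × 86400 s = 5.2704×10^8 s: μ = 4π²r³/T² = 1.32543×10^11 km³/s².
In km: r₁ = 1.21 × 1.496×10^8 = 1.81016×10^8 km; r₂ = 6.53 × 1.496×10^8 = 9.76888×10^8 km.
Transfer-ellipse semi-major axis a_t = (r₁ + r₂)/2 = (1.81016×10^8 + 9.76888×10^8)/2 = 5.78952×10^8 km.
On the circular orbit at r = 1.81016×10^8 km, v_c = √(μ/r) = 27.06 km/s.
Vis-viva on the transfer ellipse at r = 1.81016×10^8 km gives v_t = √[μ(2/r − 1/a_t)] = 35.15 km/s.
Δv₁ = |v_t − v_c| = |35.15 − 27.06| = 8.090 km/s.

Δv₁ = 8.09 km/s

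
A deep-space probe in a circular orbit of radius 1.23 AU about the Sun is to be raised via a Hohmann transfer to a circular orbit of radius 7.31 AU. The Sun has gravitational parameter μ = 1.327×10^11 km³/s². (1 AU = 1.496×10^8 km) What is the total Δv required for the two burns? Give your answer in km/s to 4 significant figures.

Δv = 13.39 km/s

In km: r₁ = 1.23 × 1.496×10^8 = 1.84008×10^8 km; r₂ = 7.31 × 1.496×10^8 = 1.093576×10^9 km.
The Hohmann ellipse has a_t = (r₁ + r₂)/2 = 6.38792×10^8 km.
Circular speed at r₁: v₁ = √(μ/r₁) = √(1.327×10^11/1.84008×10^8) = 26.8545 km/s.
On the transfer ellipse at r₁, vis-viva gives v_p = √[μ(2/r₁ − 1/a_t)] = 35.1368 km/s.
First burn Δv₁ = |v_p − v₁| = 8.2823 km/s.
At r₂, v₂ = √(μ/r₂) = 11.0157 km/s.
Transfer-orbit speed at r₂: v_a = √[μ(2/r₂ − 1/a_t)] = 5.91221 km/s.
Second burn Δv₂ = |v₂ − v_a| = 5.1035 km/s.
Total Δv = Δv₁ + Δv₂ = 13.39 km/s.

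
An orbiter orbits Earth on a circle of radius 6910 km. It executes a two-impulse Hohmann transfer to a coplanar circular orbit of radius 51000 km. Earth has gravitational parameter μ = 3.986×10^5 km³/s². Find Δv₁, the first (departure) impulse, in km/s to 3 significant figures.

The Hohmann ellipse has a_t = (r₁ + r₂)/2 = 28955 km.
On the circular orbit at r = 6910 km, v_c = √(μ/r) = 7.595 km/s.
Transfer-orbit speed at the same r (vis-viva, a = a_t): v_t = √[μ(2/r − 1/a_t)] = 10.08 km/s.
Δv₁ = |v_t − v_c| = |10.08 − 7.595| = 2.485 km/s.

Δv₁ = 2.48 km/s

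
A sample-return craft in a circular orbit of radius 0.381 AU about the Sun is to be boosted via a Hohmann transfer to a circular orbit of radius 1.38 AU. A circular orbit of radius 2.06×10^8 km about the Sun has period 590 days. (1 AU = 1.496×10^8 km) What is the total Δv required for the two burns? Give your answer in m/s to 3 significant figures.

Δv = 20800 m/s

From Kepler's third law T² = 4π²r³/μ at r = 2.06×10^8 km, T = 590 days = 590 × 86400 s = 5.0976×10^7 s: μ = 4π²r³/T² = 1.32810×10^11 km³/s².
In km: r₁ = 0.381 × 1.496×10^8 = 5.69976×10^7 km; r₂ = 1.38 × 1.496×10^8 = 2.06448×10^8 km.
Semi-major axis of the transfer orbit: a_t = (5.69976×10^7 + 2.06448×10^8)/2 = 1.317228×10^8 km.
At r₁ the circular-orbit speed is v₁ = √(μ/r₁) = 48.27 km/s.
Transfer-orbit speed at r₁ (vis-viva equation): v_p = √[μ(2/r₁ − 1/a_t)] = 60.43 km/s.
First burn Δv₁ = |v_p − v₁| = 12.16 km/s.
At r₂, v₂ = √(μ/r₂) = 25.3635 km/s.
Transfer-orbit speed at r₂: v_a = √[μ(2/r₂ − 1/a_t)] = 16.6843 km/s.
Second burn Δv₂ = |v₂ − v_a| = 8.679 km/s.
Δv = Δv₁ + Δv₂ = 12.16 + 8.679 = 20.84 km/s.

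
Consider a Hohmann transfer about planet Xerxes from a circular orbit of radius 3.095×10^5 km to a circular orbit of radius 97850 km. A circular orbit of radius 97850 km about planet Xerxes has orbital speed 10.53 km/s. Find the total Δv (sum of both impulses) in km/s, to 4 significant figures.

Δv = 4.267 km/s

From the circular-orbit relation v² = μ/r at r = 97850 km: μ = v²r = (10.53)² × 97850 = 1.08497×10^7 km³/s².
Transfer-ellipse semi-major axis a_t = (r₁ + r₂)/2 = (3.095×10^5 + 97850)/2 = 2.03675×10^5 km.
Circular speed at r₁: v₁ = √(μ/r₁) = √(1.08497×10^7/3.095×10^5) = 5.921 km/s.
On the transfer ellipse at r₁, vis-viva gives v_a = √[μ(2/r₁ − 1/a_t)] = 4.104 km/s.
First burn Δv₁ = |v_a − v₁| = 1.817 km/s.
Circular speed at r₂: v₂ = √(μ/r₂) = 10.53 km/s.
Transfer-orbit speed at r₂: v_p = √[μ(2/r₂ − 1/a_t)] = 12.98 km/s.
Second burn Δv₂ = |v₂ − v_p| = 2.450 km/s.
Total Δv = Δv₁ + Δv₂ = 4.267 km/s.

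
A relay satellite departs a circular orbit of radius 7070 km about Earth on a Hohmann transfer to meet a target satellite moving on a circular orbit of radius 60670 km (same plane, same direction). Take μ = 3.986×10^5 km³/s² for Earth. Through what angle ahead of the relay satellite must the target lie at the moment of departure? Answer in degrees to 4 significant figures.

φ = 104.9°

Transfer-ellipse semi-major axis a_t = (r₁ + r₂)/2 = (7070 + 60670)/2 = 33870 km.
Transfer time t = π√(a_t³/μ) = 31017 s.
The target's mean motion on its circular orbit is ω₂ = √(μ/r₂³) = 4.2248×10^-5 rad/s.
Angle swept by the target during transfer: ω₂·t = 1.3104 rad = 75.08°.
The relay satellite traverses 180° on the transfer ellipse, so the target must lead by 180° − 75.08° = 104.9°.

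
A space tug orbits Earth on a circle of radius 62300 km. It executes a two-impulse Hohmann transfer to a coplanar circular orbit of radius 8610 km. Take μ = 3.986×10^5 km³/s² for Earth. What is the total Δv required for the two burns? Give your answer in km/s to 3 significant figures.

Δv = 3.50 km/s

The Hohmann ellipse has a_t = (r₁ + r₂)/2 = 35455 km.
Circular speed at r₁: v₁ = √(μ/r₁) = √(3.986×10^5/62300) = 2.529 km/s.
On the transfer ellipse at r₁, v² = μ(2/r − 1/a) gives v_a = √[μ(2/r₁ − 1/a_t)] = 1.246 km/s.
First burn Δv₁ = |v_a − v₁| = 1.283 km/s.
At r₂, v₂ = √(μ/r₂) = 6.804 km/s.
Transfer-orbit speed at r₂: v_p = √[μ(2/r₂ − 1/a_t)] = 9.019 km/s.
Second burn Δv₂ = |v₂ − v_p| = 2.215 km/s.
Total Δv = Δv₁ + Δv₂ = 3.498 km/s.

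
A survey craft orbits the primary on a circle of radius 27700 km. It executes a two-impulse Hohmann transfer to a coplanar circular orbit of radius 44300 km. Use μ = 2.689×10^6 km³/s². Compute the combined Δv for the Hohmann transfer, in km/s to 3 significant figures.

Δv = 2.03 km/s

The Hohmann ellipse has a_t = (r₁ + r₂)/2 = 36000 km.
Circular speed at r₁: v₁ = √(μ/r₁) = √(2.689×10^6/27700) = 9.853 km/s.
On the transfer ellipse at r₁, v² = μ(2/r − 1/a) gives v_p = √[μ(2/r₁ − 1/a_t)] = 10.93 km/s.
First burn Δv₁ = |v_p − v₁| = 1.077 km/s.
At r₂, v₂ = √(μ/r₂) = 7.7910 km/s.
Transfer-orbit speed at r₂: v_a = √[μ(2/r₂ − 1/a_t)] = 6.8341 km/s.
Second burn Δv₂ = |v₂ − v_a| = 0.9569 km/s.
Δv = Δv₁ + Δv₂ = 1.077 + 0.9569 = 2.034 km/s.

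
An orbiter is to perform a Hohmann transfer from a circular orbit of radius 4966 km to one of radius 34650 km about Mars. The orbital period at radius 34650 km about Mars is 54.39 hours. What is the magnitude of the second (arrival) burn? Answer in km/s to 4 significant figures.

Δv₂ = 0.5552 km/s

From Kepler's third law T² = 4π²r³/μ at r = 34650 km, T = 54.39 hours = 54.39 × 3600 s = 1.95804×10^5 s: μ = 4π²r³/T² = 42837.7 km³/s².
Semi-major axis of the transfer orbit: a_t = (4966 + 34650)/2 = 19808 km.
On the circular orbit at r = 34650 km, v_c = √(μ/r) = 1.1119 km/s.
Vis-viva on the transfer ellipse at r = 34650 km gives v_t = √[μ(2/r − 1/a_t)] = 0.55673 km/s.
Δv₂ = |v_t − v_c| = |0.55673 − 1.1119| = 0.5552 km/s.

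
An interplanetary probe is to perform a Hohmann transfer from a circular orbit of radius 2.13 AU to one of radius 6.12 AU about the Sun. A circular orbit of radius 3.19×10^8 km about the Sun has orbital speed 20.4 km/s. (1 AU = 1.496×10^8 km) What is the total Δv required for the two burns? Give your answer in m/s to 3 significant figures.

Δv = 7840 m/s

From the circular-orbit relation v² = μ/r at r = 3.19×10^8 km: μ = v²r = (20.4)² × 3.19×10^8 = 1.32755×10^11 km³/s².
In km: r₁ = 2.13 × 1.496×10^8 = 3.18648×10^8 km; r₂ = 6.12 × 1.496×10^8 = 9.15552×10^8 km.
Semi-major axis of the transfer orbit: a_t = (3.18648×10^8 + 9.15552×10^8)/2 = 6.171×10^8 km.
Circular speed at r₁: v₁ = √(μ/r₁) = √(1.32755×10^11/3.18648×10^8) = 20.4113 km/s.
Transfer-orbit speed at r₁ (v² = μ(2/r − 1/a)): v_p = √[μ(2/r₁ − 1/a_t)] = 24.8619 km/s.
First burn Δv₁ = |v_p − v₁| = 4.4506 km/s.
Circular speed at r₂: v₂ = √(μ/r₂) = 12.0416 km/s.
Transfer-orbit speed at r₂: v_a = √[μ(2/r₂ − 1/a_t)] = 8.65290 km/s.
Second burn Δv₂ = |v₂ − v_a| = 3.3887 km/s.
Δv = Δv₁ + Δv₂ = 4.4506 + 3.3887 = 7.839 km/s.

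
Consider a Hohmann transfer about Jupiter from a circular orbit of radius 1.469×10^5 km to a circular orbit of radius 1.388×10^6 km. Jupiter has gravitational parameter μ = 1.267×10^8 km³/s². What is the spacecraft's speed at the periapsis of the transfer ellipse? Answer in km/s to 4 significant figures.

Semi-major axis of the transfer orbit: a_t = (1.469×10^5 + 1.388×10^6)/2 = 7.6745×10^5 km.
The periapsis of the transfer ellipse is at r = 1.469×10^5 km.
Applying v² = μ(2/r − 1/a_t): v = 39.50 km/s.

v = 39.50 km/s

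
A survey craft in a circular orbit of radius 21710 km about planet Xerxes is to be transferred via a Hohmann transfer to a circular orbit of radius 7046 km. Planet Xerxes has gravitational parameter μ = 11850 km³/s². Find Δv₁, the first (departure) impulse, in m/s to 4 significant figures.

Semi-major axis of the transfer orbit: a_t = (21710 + 7046)/2 = 14378 km.
Circular speed at r = 21710 km: v_c = √(μ/r) = 0.7388 km/s.
Vis-viva on the transfer ellipse at r = 21710 km gives v_t = √[μ(2/r − 1/a_t)] = 0.5172 km/s.
Δv₁ = |v_t − v_c| = |0.5172 − 0.7388| = 0.2216 km/s.

Δv₁ = 221.6 m/s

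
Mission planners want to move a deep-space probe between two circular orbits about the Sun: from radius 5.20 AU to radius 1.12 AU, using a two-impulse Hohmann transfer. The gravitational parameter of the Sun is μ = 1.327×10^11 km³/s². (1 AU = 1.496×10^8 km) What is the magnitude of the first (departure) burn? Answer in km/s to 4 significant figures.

In km: r₁ = 5.20 × 1.496×10^8 = 7.7792×10^8 km; r₂ = 1.12 × 1.496×10^8 = 1.67552×10^8 km.
Semi-major axis of the transfer orbit: a_t = (7.7792×10^8 + 1.67552×10^8)/2 = 4.72736×10^8 km.
Circular speed at r = 7.7792×10^8 km: v_c = √(μ/r) = 13.061 km/s.
Vis-viva on the transfer ellipse at r = 7.7792×10^8 km gives v_t = √[μ(2/r − 1/a_t)] = 7.7756 km/s.
Δv₁ = |v_t − v_c| = |7.7756 − 13.061| = 5.285 km/s.

Δv₁ = 5.285 km/s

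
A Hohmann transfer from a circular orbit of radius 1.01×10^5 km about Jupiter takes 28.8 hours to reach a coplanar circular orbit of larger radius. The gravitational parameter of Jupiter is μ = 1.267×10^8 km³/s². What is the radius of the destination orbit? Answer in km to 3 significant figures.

r₂ = 9.33×10^5 km

Transfer time t = 28.8 hours = 1.0368×10^5 s, and t = π√(a_t³/μ).
So a_t = (μ t²/π²)^(1/3) = (1.267×10^8 × (1.0368×10^5)² / π²)^(1/3) = 5.1676×10^5 km.
Since a_t = (r₁ + r₂)/2, r₂ = 2a_t − r₁ = 2×5.1676×10^5 − 1.010×10^5 = 9.3252×10^5 km.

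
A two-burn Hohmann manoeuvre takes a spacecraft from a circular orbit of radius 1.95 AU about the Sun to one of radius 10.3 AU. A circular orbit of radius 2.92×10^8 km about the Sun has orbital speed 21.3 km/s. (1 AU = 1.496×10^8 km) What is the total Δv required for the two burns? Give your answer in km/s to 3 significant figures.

Δv = 10.4 km/s

From the circular-orbit relation v² = μ/r at r = 2.92×10^8 km: μ = v²r = (21.3)² × 2.92×10^8 = 1.32477×10^11 km³/s².
In km: r₁ = 1.95 × 1.496×10^8 = 2.9172×10^8 km; r₂ = 10.3 × 1.496×10^8 = 1.54088×10^9 km.
Semi-major axis of the transfer orbit: a_t = (2.9172×10^8 + 1.54088×10^9)/2 = 9.163×10^8 km.
At r₁ the circular-orbit speed is v₁ = √(μ/r₁) = 21.3102 km/s.
Transfer-orbit speed at r₁ (vis-viva): v_p = √[μ(2/r₁ − 1/a_t)] = 27.6346 km/s.
First burn Δv₁ = |v_p − v₁| = 6.324 km/s.
Circular speed at r₂: v₂ = √(μ/r₂) = 9.272 km/s.
Transfer-orbit speed at r₂: v_a = √[μ(2/r₂ − 1/a_t)] = 5.232 km/s.
Second burn Δv₂ = |v₂ − v_a| = 4.040 km/s.
Δv = Δv₁ + Δv₂ = 6.324 + 4.040 = 10.36 km/s.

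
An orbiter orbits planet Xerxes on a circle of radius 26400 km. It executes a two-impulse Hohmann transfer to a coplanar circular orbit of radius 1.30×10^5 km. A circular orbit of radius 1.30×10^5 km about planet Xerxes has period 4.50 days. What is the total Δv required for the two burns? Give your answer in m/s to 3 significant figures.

From Kepler's third law T² = 4π²r³/μ at r = 1.30×10^5 km, T = 4.50 days = 4.50 × 86400 s = 3.888×10^5 s: μ = 4π²r³/T² = 5.73769×10^5 km³/s².
Semi-major axis of the transfer orbit: a_t = (26400 + 1.300×10^5)/2 = 78200 km.
Circular speed at r₁: v₁ = √(μ/r₁) = √(5.73769×10^5/26400) = 4.662 km/s.
On the transfer ellipse at r₁, vis-viva gives v_p = √[μ(2/r₁ − 1/a_t)] = 6.011 km/s.
First burn Δv₁ = |v_p − v₁| = 1.349 km/s.
Circular speed at r₂: v₂ = √(μ/r₂) = 2.1009 km/s.
Transfer-orbit speed at r₂: v_a = √[μ(2/r₂ − 1/a_t)] = 1.2207 km/s.
Second burn Δv₂ = |v₂ − v_a| = 0.8802 km/s.
Δv = Δv₁ + Δv₂ = 1.349 + 0.8802 = 2.229 km/s.

Δv = 2230 m/s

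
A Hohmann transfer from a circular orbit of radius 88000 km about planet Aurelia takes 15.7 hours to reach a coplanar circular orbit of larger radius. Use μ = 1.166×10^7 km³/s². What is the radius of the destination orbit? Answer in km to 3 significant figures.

r₂ = 2.23×10^5 km

Transfer time t = 15.7 hours = 56520 s, and t = π√(a_t³/μ).
So a_t = (μ t²/π²)^(1/3) = (1.166×10^7 × (56520)² / π²)^(1/3) = 1.5569×10^5 km.
Since a_t = (r₁ + r₂)/2, r₂ = 2a_t − r₁ = 2×1.5569×10^5 − 88000 = 2.2338×10^5 km.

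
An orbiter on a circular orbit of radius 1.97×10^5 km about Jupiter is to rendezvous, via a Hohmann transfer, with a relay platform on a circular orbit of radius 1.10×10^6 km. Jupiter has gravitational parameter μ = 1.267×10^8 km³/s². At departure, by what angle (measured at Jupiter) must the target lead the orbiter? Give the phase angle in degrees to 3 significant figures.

Transfer-ellipse semi-major axis a_t = (r₁ + r₂)/2 = (1.970×10^5 + 1.100×10^6)/2 = 6.485×10^5 km.
The half-period of the transfer ellipse is t = π√(a_t³/μ) = 1.4576×10^5 s.
Target angular speed ω₂ = √(μ/r₂³) = 9.7566×10^-6 rad/s.
Angle swept by the target during transfer: ω₂·t = 1.4221 rad = 81.48°.
The orbiter traverses 180° on the transfer ellipse, so the target must lead by 180° − 81.48° = 98.5°.

φ = 98.5°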